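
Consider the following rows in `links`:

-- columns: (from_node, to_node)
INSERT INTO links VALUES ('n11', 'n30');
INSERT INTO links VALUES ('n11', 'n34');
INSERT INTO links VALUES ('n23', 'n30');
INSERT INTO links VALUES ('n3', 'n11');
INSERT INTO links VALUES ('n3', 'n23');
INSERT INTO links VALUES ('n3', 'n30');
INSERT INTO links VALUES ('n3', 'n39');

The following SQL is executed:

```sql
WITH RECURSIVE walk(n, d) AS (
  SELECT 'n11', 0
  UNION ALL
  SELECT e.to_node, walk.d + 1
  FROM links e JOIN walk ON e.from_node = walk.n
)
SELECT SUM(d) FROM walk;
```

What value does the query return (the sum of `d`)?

Base: (n11, d=0).
Iteration 1: edges from {n11} -> (n30, d=1), (n34, d=1).
Iteration 2: no outgoing edges from {n30,n34}; recursion stops.
SUM(d) = 0 + 1 + 1 = 2.

2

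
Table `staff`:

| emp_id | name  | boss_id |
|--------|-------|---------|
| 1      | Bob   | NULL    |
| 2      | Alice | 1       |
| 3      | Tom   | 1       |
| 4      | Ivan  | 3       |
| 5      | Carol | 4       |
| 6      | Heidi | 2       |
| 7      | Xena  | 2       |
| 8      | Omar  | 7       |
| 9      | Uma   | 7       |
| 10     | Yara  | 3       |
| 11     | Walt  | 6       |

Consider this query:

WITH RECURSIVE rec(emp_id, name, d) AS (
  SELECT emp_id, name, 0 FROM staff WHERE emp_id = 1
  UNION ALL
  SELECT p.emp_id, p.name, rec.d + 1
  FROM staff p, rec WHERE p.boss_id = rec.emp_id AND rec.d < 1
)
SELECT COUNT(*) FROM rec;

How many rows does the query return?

3

Base: emp_id=1 (Bob) at d 0.
Iteration 1: rows with boss_id in {1} -> Alice (id 2, d 1), Tom (id 3, d 1).
Iteration 2: d < 1 fails for all current rows; recursion stops.
Total rows emitted: 3.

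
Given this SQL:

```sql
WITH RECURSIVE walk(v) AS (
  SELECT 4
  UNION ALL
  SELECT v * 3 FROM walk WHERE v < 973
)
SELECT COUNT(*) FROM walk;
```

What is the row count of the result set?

7

Base: v=4.
Iteration 1: 4 < 973 holds -> v = 4 * 3 = 12.
Iteration 2: 12 < 973 holds -> v = 12 * 3 = 36.
Iteration 3: 36 < 973 holds -> v = 36 * 3 = 108.
Iteration 4: 108 < 973 holds -> v = 108 * 3 = 324.
Iteration 5: 324 < 973 holds -> v = 324 * 3 = 972.
Iteration 6: 972 < 973 holds -> v = 972 * 3 = 2916.
Iteration 7: 2916 < 973 fails; recursion stops.
Total rows emitted: 7.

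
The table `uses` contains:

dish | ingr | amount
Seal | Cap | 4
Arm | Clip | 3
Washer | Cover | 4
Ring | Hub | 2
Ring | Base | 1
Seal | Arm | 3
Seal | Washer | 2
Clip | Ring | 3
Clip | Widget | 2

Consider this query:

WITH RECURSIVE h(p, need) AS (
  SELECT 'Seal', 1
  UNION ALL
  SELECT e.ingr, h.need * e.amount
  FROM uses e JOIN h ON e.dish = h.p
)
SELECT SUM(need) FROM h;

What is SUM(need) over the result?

153

Base: (Seal, need=1).
Iteration 1: components of {Seal} -> Arm = 1*3 = 3, Cap = 1*4 = 4, Washer = 1*2 = 2.
Iteration 2: components of {Arm,Cap,Washer} -> Clip = 3*3 = 9, Cover = 2*4 = 8.
Iteration 3: components of {Clip,Cover} -> Ring = 9*3 = 27, Widget = 9*2 = 18.
Iteration 4: components of {Ring,Widget} -> Base = 27*1 = 27, Hub = 27*2 = 54.
Iteration 5: no further components; recursion stops.
SUM(need) = 1 + 4 + 3 + 2 + 9 + 8 + 18 + 27 + 27 + 54 = 153.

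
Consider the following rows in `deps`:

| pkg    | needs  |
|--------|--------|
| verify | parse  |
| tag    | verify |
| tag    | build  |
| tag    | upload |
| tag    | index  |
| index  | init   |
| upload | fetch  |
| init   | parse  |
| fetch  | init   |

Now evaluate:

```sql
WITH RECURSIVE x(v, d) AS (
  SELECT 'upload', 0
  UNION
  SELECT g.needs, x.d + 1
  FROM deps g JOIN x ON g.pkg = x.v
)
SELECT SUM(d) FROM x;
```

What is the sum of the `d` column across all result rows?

Base: (upload, d=0).
Iteration 1: edges from {upload} -> (fetch, d=1).
Iteration 2: edges from {fetch} -> (init, d=2).
Iteration 3: edges from {init} -> (parse, d=3).
Iteration 4: no outgoing edges from {parse}; recursion stops.
SUM(d) = 0 + 1 + 2 + 3 = 6.

6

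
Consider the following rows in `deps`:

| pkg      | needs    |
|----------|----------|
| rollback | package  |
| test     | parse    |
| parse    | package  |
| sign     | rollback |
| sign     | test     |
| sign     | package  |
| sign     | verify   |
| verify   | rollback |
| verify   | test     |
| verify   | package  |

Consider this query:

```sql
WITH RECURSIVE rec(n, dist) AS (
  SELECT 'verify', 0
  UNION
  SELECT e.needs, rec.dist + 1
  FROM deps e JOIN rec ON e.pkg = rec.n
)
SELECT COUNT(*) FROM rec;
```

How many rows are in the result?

Base: (verify, dist=0).
Iteration 1: edges from {verify} -> (package, dist=1), (rollback, dist=1), (test, dist=1).
Iteration 2: edges from {package,rollback,test} -> (package, dist=2), (parse, dist=2).
Iteration 3: edges from {package,parse} -> (package, dist=3).
Iteration 4: no outgoing edges from {package}; recursion stops.
Total rows emitted: 7.

7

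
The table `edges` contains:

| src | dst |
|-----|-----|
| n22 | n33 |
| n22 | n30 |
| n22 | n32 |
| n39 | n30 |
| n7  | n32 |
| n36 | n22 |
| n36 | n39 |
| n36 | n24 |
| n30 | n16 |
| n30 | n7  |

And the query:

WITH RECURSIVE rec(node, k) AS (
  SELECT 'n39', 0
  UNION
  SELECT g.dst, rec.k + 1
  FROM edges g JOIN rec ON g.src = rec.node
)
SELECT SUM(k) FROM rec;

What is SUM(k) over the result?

8

Base: (n39, k=0).
Iteration 1: edges from {n39} -> (n30, k=1).
Iteration 2: edges from {n30} -> (n16, k=2), (n7, k=2).
Iteration 3: edges from {n16,n7} -> (n32, k=3).
Iteration 4: no outgoing edges from {n32}; recursion stops.
SUM(k) = 0 + 1 + 2 + 2 + 3 = 8.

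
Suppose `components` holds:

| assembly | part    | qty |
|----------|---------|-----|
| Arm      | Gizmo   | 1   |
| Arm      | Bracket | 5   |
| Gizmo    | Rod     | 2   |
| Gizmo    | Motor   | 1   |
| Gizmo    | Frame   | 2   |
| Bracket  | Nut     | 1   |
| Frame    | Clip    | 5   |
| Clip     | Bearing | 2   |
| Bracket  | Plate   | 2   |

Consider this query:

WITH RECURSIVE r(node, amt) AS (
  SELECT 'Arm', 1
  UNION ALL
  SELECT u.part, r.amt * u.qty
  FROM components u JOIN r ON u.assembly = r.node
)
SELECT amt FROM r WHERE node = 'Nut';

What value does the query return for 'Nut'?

Base: (Arm, amt=1).
Iteration 1: components of {Arm} -> Bracket = 1*5 = 5, Gizmo = 1*1 = 1.
Iteration 2: components of {Bracket,Gizmo} -> Frame = 1*2 = 2, Motor = 1*1 = 1, Nut = 5*1 = 5, Plate = 5*2 = 10, Rod = 1*2 = 2.
Iteration 3: components of {Frame,Motor,Nut,Plate,Rod} -> Clip = 2*5 = 10.
Iteration 4: components of {Clip} -> Bearing = 10*2 = 20.
Iteration 5: no further components; recursion stops.

5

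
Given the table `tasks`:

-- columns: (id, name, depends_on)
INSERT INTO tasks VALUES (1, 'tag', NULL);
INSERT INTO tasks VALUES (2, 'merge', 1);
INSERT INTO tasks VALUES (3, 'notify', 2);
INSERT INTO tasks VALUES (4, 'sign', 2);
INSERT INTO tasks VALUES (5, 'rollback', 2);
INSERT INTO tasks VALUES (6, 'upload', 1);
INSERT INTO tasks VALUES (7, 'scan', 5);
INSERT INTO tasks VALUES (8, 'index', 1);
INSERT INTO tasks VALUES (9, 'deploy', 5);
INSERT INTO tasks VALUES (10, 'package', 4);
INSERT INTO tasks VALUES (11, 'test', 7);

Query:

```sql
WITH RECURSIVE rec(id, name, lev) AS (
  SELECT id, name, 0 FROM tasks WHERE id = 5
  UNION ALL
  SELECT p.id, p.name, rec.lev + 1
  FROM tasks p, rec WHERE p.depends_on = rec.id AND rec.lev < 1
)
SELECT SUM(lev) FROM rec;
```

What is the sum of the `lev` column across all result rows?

2

Base: id=5 (rollback) at lev 0.
Iteration 1: rows with depends_on in {5} -> scan (id 7, lev 1), deploy (id 9, lev 1).
Iteration 2: lev < 1 fails for all current rows; recursion stops.
SUM(lev) = 0 + 1 + 1 = 2.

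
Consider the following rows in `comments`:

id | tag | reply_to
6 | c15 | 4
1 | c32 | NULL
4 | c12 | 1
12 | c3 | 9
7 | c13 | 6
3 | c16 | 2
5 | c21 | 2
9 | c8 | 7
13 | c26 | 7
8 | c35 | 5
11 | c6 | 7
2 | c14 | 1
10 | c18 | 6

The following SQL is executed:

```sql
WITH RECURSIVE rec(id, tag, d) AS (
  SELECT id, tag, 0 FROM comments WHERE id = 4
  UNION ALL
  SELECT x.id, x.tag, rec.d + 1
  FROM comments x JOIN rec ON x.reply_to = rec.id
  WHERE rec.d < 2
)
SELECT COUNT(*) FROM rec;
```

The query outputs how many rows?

Base: id=4 (c12) at d 0.
Iteration 1: rows with reply_to in {4} -> c15 (id 6, d 1).
Iteration 2: rows with reply_to in {6} -> c13 (id 7, d 2), c18 (id 10, d 2).
Iteration 3: d < 2 fails for all current rows; recursion stops.
Total rows emitted: 4.

4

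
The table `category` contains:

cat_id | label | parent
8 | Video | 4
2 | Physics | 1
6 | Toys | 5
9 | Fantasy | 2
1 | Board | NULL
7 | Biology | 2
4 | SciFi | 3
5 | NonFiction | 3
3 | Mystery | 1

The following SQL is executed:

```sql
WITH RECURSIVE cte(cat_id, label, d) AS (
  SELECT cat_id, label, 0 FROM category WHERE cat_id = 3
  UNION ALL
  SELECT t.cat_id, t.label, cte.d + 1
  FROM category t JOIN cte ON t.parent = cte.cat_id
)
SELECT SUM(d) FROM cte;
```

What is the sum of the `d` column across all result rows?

6

Base: cat_id=3 (Mystery) at d 0.
Iteration 1: rows with parent in {3} -> SciFi (id 4, d 1), NonFiction (id 5, d 1).
Iteration 2: rows with parent in {4,5} -> Toys (id 6, d 2), Video (id 8, d 2).
Iteration 3: no rows with parent in {6,8}; recursion stops.
SUM(d) = 0 + 1 + 1 + 2 + 2 = 6.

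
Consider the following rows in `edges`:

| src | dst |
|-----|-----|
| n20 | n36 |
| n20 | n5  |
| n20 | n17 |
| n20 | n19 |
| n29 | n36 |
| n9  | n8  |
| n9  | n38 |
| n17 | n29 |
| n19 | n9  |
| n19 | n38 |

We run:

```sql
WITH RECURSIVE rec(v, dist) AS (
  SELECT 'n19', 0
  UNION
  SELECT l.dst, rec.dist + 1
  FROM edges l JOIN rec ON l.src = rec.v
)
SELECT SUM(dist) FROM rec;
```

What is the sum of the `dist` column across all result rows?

Base: (n19, dist=0).
Iteration 1: edges from {n19} -> (n38, dist=1), (n9, dist=1).
Iteration 2: edges from {n38,n9} -> (n38, dist=2), (n8, dist=2).
Iteration 3: no outgoing edges from {n38,n8}; recursion stops.
SUM(dist) = 0 + 1 + 1 + 2 + 2 = 6.

6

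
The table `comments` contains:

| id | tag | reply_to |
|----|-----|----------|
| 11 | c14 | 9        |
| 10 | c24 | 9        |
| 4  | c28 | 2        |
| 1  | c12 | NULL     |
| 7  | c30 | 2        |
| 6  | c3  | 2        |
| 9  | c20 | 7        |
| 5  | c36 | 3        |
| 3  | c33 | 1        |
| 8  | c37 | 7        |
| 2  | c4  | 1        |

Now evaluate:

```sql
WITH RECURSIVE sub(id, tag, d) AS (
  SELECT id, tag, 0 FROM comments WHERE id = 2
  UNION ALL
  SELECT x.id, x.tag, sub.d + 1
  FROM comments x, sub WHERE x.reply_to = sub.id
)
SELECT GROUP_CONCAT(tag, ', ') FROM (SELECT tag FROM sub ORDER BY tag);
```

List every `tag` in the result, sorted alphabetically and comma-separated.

c14, c20, c24, c28, c3, c30, c37, c4

Base: id=2 (c4) at d 0.
Iteration 1: rows with reply_to in {2} -> c28 (id 4, d 1), c3 (id 6, d 1), c30 (id 7, d 1).
Iteration 2: rows with reply_to in {4,6,7} -> c37 (id 8, d 2), c20 (id 9, d 2).
Iteration 3: rows with reply_to in {8,9} -> c24 (id 10, d 3), c14 (id 11, d 3).
Iteration 4: no rows with reply_to in {10,11}; recursion stops.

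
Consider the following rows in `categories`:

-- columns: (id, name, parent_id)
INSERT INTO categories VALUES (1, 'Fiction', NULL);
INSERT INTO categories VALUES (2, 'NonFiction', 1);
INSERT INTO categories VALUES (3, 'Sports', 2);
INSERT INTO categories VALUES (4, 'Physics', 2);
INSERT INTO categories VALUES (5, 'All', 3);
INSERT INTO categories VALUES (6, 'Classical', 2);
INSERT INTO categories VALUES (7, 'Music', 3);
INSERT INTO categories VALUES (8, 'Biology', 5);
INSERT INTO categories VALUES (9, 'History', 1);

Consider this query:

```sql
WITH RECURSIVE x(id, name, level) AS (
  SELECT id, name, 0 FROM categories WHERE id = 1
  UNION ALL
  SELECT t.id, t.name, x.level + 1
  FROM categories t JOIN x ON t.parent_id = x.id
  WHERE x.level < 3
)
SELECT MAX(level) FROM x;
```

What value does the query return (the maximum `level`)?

3

Base: id=1 (Fiction) at level 0.
Iteration 1: rows with parent_id in {1} -> NonFiction (id 2, level 1), History (id 9, level 1).
Iteration 2: rows with parent_id in {2,9} -> Sports (id 3, level 2), Physics (id 4, level 2), Classical (id 6, level 2).
Iteration 3: rows with parent_id in {3,4,6} -> All (id 5, level 3), Music (id 7, level 3).
Iteration 4: level < 3 fails for all current rows; recursion stops.
level values: 0, 1, 1, 2, 2, 2, 3, 3; the maximum is 3.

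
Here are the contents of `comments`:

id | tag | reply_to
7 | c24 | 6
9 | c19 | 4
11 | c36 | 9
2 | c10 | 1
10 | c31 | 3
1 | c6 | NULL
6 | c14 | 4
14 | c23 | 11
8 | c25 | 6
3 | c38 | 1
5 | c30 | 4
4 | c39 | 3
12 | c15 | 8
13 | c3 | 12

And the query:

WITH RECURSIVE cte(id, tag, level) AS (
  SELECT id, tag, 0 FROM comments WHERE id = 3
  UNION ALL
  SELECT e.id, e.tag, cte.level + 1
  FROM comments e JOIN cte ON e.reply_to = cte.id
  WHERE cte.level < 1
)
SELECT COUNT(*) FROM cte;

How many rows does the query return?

Base: id=3 (c38) at level 0.
Iteration 1: rows with reply_to in {3} -> c39 (id 4, level 1), c31 (id 10, level 1).
Iteration 2: level < 1 fails for all current rows; recursion stops.
Total rows emitted: 3.

3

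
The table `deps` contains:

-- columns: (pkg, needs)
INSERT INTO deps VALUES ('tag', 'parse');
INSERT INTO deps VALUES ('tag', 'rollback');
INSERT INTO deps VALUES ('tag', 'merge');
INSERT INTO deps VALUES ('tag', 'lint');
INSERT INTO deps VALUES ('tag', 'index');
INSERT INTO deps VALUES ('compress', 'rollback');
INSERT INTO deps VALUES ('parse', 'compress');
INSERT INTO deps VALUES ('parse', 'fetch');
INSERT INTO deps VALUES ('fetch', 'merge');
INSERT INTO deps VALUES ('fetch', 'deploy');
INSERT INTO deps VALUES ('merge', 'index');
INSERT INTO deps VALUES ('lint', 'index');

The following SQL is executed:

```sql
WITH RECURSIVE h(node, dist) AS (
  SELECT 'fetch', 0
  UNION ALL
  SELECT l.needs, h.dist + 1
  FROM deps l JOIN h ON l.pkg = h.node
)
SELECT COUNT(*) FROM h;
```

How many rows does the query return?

Base: (fetch, dist=0).
Iteration 1: edges from {fetch} -> (deploy, dist=1), (merge, dist=1).
Iteration 2: edges from {deploy,merge} -> (index, dist=2).
Iteration 3: no outgoing edges from {index}; recursion stops.
Total rows emitted: 4.

4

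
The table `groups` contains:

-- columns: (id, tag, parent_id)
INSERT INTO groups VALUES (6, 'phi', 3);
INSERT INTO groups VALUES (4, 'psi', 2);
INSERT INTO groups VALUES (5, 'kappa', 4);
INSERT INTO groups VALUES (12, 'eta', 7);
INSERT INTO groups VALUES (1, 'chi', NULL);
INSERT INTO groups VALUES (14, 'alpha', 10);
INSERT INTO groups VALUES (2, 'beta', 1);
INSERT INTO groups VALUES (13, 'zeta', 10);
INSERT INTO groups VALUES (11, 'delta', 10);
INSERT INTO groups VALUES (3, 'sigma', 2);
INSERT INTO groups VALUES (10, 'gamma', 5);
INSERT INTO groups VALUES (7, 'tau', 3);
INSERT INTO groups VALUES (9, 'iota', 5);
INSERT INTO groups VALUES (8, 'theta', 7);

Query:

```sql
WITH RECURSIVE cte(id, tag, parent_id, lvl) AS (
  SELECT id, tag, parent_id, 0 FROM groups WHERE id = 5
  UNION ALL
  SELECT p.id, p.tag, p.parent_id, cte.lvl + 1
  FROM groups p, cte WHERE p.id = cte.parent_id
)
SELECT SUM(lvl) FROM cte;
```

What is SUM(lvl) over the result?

6

Base: id=5 (kappa), parent_id=4, lvl 0.
Iteration 1: join on id=4 -> psi (id 4, parent_id=2, lvl 1).
Iteration 2: join on id=2 -> beta (id 2, parent_id=1, lvl 2).
Iteration 3: join on id=1 -> chi (id 1, parent_id=NULL, lvl 3).
Iteration 4: parent_id is NULL; no match; recursion stops.
SUM(lvl) = 0 + 1 + 2 + 3 = 6.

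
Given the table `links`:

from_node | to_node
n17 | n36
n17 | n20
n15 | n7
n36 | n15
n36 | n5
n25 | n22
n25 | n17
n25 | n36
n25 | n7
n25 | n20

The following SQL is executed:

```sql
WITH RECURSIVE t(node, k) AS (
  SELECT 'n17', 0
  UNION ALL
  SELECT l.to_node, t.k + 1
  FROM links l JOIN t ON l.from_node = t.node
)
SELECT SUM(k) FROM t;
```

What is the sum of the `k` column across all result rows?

Base: (n17, k=0).
Iteration 1: edges from {n17} -> (n20, k=1), (n36, k=1).
Iteration 2: edges from {n20,n36} -> (n15, k=2), (n5, k=2).
Iteration 3: edges from {n15,n5} -> (n7, k=3).
Iteration 4: no outgoing edges from {n7}; recursion stops.
SUM(k) = 0 + 1 + 1 + 2 + 2 + 3 = 9.

9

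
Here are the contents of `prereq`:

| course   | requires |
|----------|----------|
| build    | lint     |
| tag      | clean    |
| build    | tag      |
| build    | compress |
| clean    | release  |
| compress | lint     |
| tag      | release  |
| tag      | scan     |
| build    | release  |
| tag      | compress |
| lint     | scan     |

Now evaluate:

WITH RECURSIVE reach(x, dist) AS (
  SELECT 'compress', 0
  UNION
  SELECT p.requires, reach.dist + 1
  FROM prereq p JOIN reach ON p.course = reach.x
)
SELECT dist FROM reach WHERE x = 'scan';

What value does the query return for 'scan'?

Base: (compress, dist=0).
Iteration 1: edges from {compress} -> (lint, dist=1).
Iteration 2: edges from {lint} -> (scan, dist=2).
Iteration 3: no outgoing edges from {scan}; recursion stops.

2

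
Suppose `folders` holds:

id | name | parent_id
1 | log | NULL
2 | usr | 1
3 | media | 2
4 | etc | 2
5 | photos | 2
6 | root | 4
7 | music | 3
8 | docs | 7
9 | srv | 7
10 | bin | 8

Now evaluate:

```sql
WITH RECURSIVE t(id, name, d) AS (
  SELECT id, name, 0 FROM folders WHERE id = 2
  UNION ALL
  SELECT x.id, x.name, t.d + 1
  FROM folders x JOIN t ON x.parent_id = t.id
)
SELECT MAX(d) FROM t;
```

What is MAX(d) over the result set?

Base: id=2 (usr) at d 0.
Iteration 1: rows with parent_id in {2} -> media (id 3, d 1), etc (id 4, d 1), photos (id 5, d 1).
Iteration 2: rows with parent_id in {3,4,5} -> root (id 6, d 2), music (id 7, d 2).
Iteration 3: rows with parent_id in {6,7} -> docs (id 8, d 3), srv (id 9, d 3).
Iteration 4: rows with parent_id in {8,9} -> bin (id 10, d 4).
Iteration 5: no rows with parent_id in {10}; recursion stops.
d values: 0, 1, 1, 1, 2, 2, 3, 3, 4; the maximum is 4.

4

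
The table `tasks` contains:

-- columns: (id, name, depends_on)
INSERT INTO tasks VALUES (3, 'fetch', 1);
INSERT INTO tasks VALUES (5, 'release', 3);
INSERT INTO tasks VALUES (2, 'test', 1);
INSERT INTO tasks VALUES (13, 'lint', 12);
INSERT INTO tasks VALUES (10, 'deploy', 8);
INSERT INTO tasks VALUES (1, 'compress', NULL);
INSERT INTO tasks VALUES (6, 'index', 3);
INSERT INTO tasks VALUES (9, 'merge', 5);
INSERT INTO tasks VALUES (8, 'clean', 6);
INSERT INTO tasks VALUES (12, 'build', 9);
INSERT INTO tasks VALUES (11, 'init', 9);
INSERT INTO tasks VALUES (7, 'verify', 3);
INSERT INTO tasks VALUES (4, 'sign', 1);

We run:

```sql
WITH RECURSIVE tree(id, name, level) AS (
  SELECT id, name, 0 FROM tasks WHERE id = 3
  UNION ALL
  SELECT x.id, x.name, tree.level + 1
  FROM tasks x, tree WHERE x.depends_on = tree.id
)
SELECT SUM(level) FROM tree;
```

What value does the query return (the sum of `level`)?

Base: id=3 (fetch) at level 0.
Iteration 1: rows with depends_on in {3} -> release (id 5, level 1), index (id 6, level 1), verify (id 7, level 1).
Iteration 2: rows with depends_on in {5,6,7} -> clean (id 8, level 2), merge (id 9, level 2).
Iteration 3: rows with depends_on in {8,9} -> deploy (id 10, level 3), init (id 11, level 3), build (id 12, level 3).
Iteration 4: rows with depends_on in {10,11,12} -> lint (id 13, level 4).
Iteration 5: no rows with depends_on in {13}; recursion stops.
SUM(level) = 0 + 1 + 1 + 1 + 2 + 2 + 3 + 3 + 3 + 4 = 20.

20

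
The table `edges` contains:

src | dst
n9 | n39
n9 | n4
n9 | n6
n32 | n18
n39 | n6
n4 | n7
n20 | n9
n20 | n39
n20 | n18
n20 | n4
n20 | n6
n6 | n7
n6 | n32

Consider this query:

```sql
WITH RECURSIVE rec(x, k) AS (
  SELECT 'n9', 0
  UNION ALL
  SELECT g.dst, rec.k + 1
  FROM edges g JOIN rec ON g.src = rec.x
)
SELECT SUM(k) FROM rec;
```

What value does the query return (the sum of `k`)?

Base: (n9, k=0).
Iteration 1: edges from {n9} -> (n39, k=1), (n4, k=1), (n6, k=1).
Iteration 2: edges from {n39,n4,n6} -> (n32, k=2), (n6, k=2), (n7, k=2) x2. [UNION ALL keeps all 4 new rows, including repeats]
Iteration 3: edges from {n32,n6,n7} -> (n18, k=3), (n32, k=3), (n7, k=3).
Iteration 4: edges from {n18,n32,n7} -> (n18, k=4).
Iteration 5: no outgoing edges from {n18}; recursion stops.
SUM(k) = 0 + 1 + 1 + 1 + 2 + 2 + 2 + 2 + 3 + 3 + 3 + 4 = 24.

24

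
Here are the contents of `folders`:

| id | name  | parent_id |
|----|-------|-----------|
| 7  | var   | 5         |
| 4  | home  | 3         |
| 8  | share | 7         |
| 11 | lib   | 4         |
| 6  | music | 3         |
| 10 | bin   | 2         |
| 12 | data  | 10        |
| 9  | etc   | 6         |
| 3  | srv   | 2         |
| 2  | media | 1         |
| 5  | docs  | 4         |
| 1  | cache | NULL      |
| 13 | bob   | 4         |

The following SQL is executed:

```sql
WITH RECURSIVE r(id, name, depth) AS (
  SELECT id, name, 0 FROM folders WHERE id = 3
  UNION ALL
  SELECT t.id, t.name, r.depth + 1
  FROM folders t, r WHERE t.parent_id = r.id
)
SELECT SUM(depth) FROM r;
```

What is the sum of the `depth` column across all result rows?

17

Base: id=3 (srv) at depth 0.
Iteration 1: rows with parent_id in {3} -> home (id 4, depth 1), music (id 6, depth 1).
Iteration 2: rows with parent_id in {4,6} -> docs (id 5, depth 2), etc (id 9, depth 2), lib (id 11, depth 2), bob (id 13, depth 2).
Iteration 3: rows with parent_id in {5,9,11,13} -> var (id 7, depth 3).
Iteration 4: rows with parent_id in {7} -> share (id 8, depth 4).
Iteration 5: no rows with parent_id in {8}; recursion stops.
SUM(depth) = 0 + 1 + 1 + 2 + 2 + 2 + 2 + 3 + 4 = 17.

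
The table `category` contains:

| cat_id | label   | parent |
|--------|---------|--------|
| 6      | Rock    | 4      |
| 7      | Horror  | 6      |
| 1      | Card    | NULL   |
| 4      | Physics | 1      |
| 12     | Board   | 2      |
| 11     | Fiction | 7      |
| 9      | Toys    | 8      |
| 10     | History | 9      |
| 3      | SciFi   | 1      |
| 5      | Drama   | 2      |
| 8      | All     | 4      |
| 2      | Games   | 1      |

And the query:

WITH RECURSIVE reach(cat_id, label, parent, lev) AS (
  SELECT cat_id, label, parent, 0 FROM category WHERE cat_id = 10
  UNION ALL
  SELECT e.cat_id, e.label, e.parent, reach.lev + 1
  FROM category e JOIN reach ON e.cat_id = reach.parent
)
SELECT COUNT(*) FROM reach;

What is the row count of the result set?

5

Base: cat_id=10 (History), parent=9, lev 0.
Iteration 1: join on cat_id=9 -> Toys (id 9, parent=8, lev 1).
Iteration 2: join on cat_id=8 -> All (id 8, parent=4, lev 2).
Iteration 3: join on cat_id=4 -> Physics (id 4, parent=1, lev 3).
Iteration 4: join on cat_id=1 -> Card (id 1, parent=NULL, lev 4).
Iteration 5: parent is NULL; no match; recursion stops.
Total rows emitted: 5.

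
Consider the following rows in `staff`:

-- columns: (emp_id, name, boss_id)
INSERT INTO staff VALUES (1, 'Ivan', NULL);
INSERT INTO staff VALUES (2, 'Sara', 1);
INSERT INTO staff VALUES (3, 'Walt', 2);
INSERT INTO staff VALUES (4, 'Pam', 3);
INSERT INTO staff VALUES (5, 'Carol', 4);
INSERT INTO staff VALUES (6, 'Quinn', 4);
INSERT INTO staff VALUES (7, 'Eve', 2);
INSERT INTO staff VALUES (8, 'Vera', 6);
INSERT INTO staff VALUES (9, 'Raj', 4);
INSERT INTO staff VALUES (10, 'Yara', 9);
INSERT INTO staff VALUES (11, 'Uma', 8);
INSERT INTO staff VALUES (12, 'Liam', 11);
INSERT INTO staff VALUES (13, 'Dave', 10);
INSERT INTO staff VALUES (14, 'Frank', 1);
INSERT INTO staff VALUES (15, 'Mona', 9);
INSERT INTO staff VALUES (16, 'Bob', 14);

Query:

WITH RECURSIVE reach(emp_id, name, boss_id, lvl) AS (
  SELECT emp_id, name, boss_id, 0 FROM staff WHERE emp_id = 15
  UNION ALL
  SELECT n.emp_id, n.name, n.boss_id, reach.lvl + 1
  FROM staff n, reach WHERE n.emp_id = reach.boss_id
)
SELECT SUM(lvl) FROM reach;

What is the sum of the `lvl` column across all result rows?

Base: emp_id=15 (Mona), boss_id=9, lvl 0.
Iteration 1: join on emp_id=9 -> Raj (id 9, boss_id=4, lvl 1).
Iteration 2: join on emp_id=4 -> Pam (id 4, boss_id=3, lvl 2).
Iteration 3: join on emp_id=3 -> Walt (id 3, boss_id=2, lvl 3).
Iteration 4: join on emp_id=2 -> Sara (id 2, boss_id=1, lvl 4).
Iteration 5: join on emp_id=1 -> Ivan (id 1, boss_id=NULL, lvl 5).
Iteration 6: boss_id is NULL; no match; recursion stops.
SUM(lvl) = 0 + 1 + 2 + 3 + 4 + 5 = 15.

15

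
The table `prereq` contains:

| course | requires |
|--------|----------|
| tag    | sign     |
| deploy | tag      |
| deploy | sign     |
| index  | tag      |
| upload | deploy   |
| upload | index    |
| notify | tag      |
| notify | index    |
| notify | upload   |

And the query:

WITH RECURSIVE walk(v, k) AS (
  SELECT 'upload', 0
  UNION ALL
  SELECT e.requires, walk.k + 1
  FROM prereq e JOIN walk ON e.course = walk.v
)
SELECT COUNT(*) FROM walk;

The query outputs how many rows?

Base: (upload, k=0).
Iteration 1: edges from {upload} -> (deploy, k=1), (index, k=1).
Iteration 2: edges from {deploy,index} -> (sign, k=2), (tag, k=2) x2. [UNION ALL keeps all 3 new rows, including repeats]
Iteration 3: edges from {sign,tag} -> (sign, k=3) x2. [UNION ALL keeps all 2 new rows, including repeats]
Iteration 4: no outgoing edges from {sign}; recursion stops.
Total rows emitted: 8.

8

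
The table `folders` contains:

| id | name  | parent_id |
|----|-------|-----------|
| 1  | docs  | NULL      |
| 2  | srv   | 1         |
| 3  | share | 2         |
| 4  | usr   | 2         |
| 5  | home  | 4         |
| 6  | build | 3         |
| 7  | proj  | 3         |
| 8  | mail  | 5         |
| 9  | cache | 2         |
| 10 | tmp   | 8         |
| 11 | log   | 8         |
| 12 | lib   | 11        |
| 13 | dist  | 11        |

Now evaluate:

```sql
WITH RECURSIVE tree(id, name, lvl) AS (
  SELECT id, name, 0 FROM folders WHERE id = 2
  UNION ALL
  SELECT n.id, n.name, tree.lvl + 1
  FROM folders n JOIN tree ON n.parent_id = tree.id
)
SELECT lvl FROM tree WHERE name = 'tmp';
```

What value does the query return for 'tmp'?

Base: id=2 (srv) at lvl 0.
Iteration 1: rows with parent_id in {2} -> share (id 3, lvl 1), usr (id 4, lvl 1), cache (id 9, lvl 1).
Iteration 2: rows with parent_id in {3,4,9} -> home (id 5, lvl 2), build (id 6, lvl 2), proj (id 7, lvl 2).
Iteration 3: rows with parent_id in {5,6,7} -> mail (id 8, lvl 3).
Iteration 4: rows with parent_id in {8} -> tmp (id 10, lvl 4), log (id 11, lvl 4).
Iteration 5: rows with parent_id in {10,11} -> lib (id 12, lvl 5), dist (id 13, lvl 5).
Iteration 6: no rows with parent_id in {12,13}; recursion stops.

4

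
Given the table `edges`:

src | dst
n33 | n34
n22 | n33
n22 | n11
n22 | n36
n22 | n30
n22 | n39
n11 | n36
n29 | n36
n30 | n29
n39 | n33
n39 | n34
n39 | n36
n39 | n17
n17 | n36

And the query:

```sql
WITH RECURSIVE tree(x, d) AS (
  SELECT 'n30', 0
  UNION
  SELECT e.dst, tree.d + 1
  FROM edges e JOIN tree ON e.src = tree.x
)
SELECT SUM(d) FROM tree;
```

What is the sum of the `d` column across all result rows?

3

Base: (n30, d=0).
Iteration 1: edges from {n30} -> (n29, d=1).
Iteration 2: edges from {n29} -> (n36, d=2).
Iteration 3: no outgoing edges from {n36}; recursion stops.
SUM(d) = 0 + 1 + 2 = 3.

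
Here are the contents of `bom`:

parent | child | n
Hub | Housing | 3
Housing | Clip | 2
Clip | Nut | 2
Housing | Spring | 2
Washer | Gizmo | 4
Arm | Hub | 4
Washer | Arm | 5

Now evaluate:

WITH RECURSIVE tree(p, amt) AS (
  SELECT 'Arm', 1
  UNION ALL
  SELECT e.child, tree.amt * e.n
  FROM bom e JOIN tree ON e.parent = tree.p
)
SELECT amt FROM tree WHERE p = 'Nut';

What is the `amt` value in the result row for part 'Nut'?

Base: (Arm, amt=1).
Iteration 1: components of {Arm} -> Hub = 1*4 = 4.
Iteration 2: components of {Hub} -> Housing = 4*3 = 12.
Iteration 3: components of {Housing} -> Clip = 12*2 = 24, Spring = 12*2 = 24.
Iteration 4: components of {Clip,Spring} -> Nut = 24*2 = 48.
Iteration 5: no further components; recursion stops.

48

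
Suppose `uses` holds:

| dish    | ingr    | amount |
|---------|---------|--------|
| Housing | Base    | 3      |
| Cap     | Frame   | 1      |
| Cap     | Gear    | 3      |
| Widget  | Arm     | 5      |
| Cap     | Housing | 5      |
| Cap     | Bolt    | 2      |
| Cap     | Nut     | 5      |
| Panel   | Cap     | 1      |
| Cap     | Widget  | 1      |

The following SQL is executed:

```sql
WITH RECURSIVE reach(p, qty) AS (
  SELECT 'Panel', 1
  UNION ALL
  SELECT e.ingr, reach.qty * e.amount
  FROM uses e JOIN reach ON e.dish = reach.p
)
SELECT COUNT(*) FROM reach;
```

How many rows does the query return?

Base: (Panel, qty=1).
Iteration 1: components of {Panel} -> Cap = 1*1 = 1.
Iteration 2: components of {Cap} -> Bolt = 1*2 = 2, Frame = 1*1 = 1, Gear = 1*3 = 3, Housing = 1*5 = 5, Nut = 1*5 = 5, Widget = 1*1 = 1.
Iteration 3: components of {Bolt,Frame,Gear,Housing,Nut,Widget} -> Arm = 1*5 = 5, Base = 5*3 = 15.
Iteration 4: no further components; recursion stops.
Total rows emitted: 10.

10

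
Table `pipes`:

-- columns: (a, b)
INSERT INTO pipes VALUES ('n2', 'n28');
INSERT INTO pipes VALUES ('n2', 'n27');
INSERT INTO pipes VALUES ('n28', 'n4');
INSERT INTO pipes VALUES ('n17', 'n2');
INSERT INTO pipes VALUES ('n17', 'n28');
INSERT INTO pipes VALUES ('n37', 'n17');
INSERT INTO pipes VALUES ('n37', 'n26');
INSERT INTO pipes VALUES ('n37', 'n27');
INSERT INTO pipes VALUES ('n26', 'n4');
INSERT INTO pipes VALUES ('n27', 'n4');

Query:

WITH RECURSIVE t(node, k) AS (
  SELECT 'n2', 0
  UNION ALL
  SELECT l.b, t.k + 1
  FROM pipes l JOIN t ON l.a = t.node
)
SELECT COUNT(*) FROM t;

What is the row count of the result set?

5

Base: (n2, k=0).
Iteration 1: edges from {n2} -> (n27, k=1), (n28, k=1).
Iteration 2: edges from {n27,n28} -> (n4, k=2) x2. [UNION ALL keeps all 2 new rows, including repeats]
Iteration 3: no outgoing edges from {n4}; recursion stops.
Total rows emitted: 5.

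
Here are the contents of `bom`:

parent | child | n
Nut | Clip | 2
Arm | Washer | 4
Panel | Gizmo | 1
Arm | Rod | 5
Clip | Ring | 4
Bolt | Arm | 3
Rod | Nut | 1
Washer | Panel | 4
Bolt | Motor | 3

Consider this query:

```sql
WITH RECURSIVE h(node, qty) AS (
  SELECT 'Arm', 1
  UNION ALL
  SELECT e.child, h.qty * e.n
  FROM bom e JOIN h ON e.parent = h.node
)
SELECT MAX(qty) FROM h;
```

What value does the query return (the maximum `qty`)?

Base: (Arm, qty=1).
Iteration 1: components of {Arm} -> Rod = 1*5 = 5, Washer = 1*4 = 4.
Iteration 2: components of {Rod,Washer} -> Nut = 5*1 = 5, Panel = 4*4 = 16.
Iteration 3: components of {Nut,Panel} -> Clip = 5*2 = 10, Gizmo = 16*1 = 16.
Iteration 4: components of {Clip,Gizmo} -> Ring = 10*4 = 40.
Iteration 5: no further components; recursion stops.
qty values: 1, 5, 4, 5, 16, 10, 16, 40; the maximum is 40.

40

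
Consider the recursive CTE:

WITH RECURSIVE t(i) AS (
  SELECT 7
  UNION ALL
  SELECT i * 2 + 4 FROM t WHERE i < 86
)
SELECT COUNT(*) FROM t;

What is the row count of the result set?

5

Base: i=7.
Iteration 1: 7 < 86 holds -> i = 7 * 2 + 4 = 18.
Iteration 2: 18 < 86 holds -> i = 18 * 2 + 4 = 40.
Iteration 3: 40 < 86 holds -> i = 40 * 2 + 4 = 84.
Iteration 4: 84 < 86 holds -> i = 84 * 2 + 4 = 172.
Iteration 5: 172 < 86 fails; recursion stops.
Total rows emitted: 5.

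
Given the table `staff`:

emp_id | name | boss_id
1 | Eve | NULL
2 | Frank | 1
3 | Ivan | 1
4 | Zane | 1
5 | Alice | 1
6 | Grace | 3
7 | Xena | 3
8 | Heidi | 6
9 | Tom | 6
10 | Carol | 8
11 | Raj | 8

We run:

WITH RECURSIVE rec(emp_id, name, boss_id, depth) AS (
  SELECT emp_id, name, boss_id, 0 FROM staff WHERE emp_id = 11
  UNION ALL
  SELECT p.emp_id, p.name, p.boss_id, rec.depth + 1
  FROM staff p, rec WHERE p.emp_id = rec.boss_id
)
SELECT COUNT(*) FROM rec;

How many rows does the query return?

5

Base: emp_id=11 (Raj), boss_id=8, depth 0.
Iteration 1: join on emp_id=8 -> Heidi (id 8, boss_id=6, depth 1).
Iteration 2: join on emp_id=6 -> Grace (id 6, boss_id=3, depth 2).
Iteration 3: join on emp_id=3 -> Ivan (id 3, boss_id=1, depth 3).
Iteration 4: join on emp_id=1 -> Eve (id 1, boss_id=NULL, depth 4).
Iteration 5: boss_id is NULL; no match; recursion stops.
Total rows emitted: 5.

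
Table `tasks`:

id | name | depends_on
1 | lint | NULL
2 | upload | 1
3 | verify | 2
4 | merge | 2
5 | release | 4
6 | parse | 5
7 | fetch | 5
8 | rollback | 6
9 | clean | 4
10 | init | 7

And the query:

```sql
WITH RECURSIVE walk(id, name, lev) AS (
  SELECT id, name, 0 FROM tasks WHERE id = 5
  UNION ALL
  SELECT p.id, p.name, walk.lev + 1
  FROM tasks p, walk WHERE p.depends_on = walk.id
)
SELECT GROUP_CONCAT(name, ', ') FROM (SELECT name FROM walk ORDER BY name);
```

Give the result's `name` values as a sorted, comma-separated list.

Base: id=5 (release) at lev 0.
Iteration 1: rows with depends_on in {5} -> parse (id 6, lev 1), fetch (id 7, lev 1).
Iteration 2: rows with depends_on in {6,7} -> rollback (id 8, lev 2), init (id 10, lev 2).
Iteration 3: no rows with depends_on in {8,10}; recursion stops.

fetch, init, parse, release, rollback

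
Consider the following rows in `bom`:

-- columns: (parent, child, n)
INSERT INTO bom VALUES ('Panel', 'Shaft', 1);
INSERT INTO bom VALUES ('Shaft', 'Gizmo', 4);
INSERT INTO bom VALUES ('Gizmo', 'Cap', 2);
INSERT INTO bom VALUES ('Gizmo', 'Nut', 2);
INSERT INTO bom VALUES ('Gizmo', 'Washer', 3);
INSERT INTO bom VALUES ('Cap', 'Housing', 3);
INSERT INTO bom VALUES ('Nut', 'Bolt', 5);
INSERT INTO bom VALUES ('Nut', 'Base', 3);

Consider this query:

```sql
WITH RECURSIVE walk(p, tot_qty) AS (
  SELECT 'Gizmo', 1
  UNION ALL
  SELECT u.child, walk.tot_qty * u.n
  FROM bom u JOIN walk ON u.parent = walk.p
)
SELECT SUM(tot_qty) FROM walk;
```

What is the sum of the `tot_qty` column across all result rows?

Base: (Gizmo, tot_qty=1).
Iteration 1: components of {Gizmo} -> Cap = 1*2 = 2, Nut = 1*2 = 2, Washer = 1*3 = 3.
Iteration 2: components of {Cap,Nut,Washer} -> Base = 2*3 = 6, Bolt = 2*5 = 10, Housing = 2*3 = 6.
Iteration 3: no further components; recursion stops.
SUM(tot_qty) = 1 + 2 + 2 + 3 + 6 + 10 + 6 = 30.

30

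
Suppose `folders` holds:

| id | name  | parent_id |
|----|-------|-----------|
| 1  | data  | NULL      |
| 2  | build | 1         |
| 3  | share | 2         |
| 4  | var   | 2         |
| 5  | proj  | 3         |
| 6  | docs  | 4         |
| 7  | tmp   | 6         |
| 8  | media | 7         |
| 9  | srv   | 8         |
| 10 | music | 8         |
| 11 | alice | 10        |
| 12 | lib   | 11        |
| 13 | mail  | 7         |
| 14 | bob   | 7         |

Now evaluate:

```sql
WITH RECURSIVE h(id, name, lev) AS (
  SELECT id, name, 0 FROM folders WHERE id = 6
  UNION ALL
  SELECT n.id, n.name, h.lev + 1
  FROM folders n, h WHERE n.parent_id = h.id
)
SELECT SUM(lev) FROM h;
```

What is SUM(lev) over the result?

22

Base: id=6 (docs) at lev 0.
Iteration 1: rows with parent_id in {6} -> tmp (id 7, lev 1).
Iteration 2: rows with parent_id in {7} -> media (id 8, lev 2), mail (id 13, lev 2), bob (id 14, lev 2).
Iteration 3: rows with parent_id in {8,13,14} -> srv (id 9, lev 3), music (id 10, lev 3).
Iteration 4: rows with parent_id in {9,10} -> alice (id 11, lev 4).
Iteration 5: rows with parent_id in {11} -> lib (id 12, lev 5).
Iteration 6: no rows with parent_id in {12}; recursion stops.
SUM(lev) = 0 + 1 + 2 + 2 + 2 + 3 + 3 + 4 + 5 = 22.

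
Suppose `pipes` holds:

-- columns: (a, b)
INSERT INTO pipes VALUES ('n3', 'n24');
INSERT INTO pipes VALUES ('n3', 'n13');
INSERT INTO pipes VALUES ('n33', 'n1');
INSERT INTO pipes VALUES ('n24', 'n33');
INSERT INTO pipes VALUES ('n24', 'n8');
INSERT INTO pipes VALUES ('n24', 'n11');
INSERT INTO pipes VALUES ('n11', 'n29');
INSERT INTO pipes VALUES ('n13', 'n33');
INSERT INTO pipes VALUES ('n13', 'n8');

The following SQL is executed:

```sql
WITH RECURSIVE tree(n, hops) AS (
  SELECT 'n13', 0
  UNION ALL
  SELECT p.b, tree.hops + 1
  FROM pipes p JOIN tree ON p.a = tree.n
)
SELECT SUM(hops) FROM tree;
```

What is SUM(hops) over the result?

Base: (n13, hops=0).
Iteration 1: edges from {n13} -> (n33, hops=1), (n8, hops=1).
Iteration 2: edges from {n33,n8} -> (n1, hops=2).
Iteration 3: no outgoing edges from {n1}; recursion stops.
SUM(hops) = 0 + 1 + 1 + 2 = 4.

4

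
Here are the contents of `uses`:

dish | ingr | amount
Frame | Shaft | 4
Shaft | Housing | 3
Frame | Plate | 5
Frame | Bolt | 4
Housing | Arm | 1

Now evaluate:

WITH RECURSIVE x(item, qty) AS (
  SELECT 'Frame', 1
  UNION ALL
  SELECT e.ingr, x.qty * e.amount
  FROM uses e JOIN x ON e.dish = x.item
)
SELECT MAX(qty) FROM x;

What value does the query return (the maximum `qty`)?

Base: (Frame, qty=1).
Iteration 1: components of {Frame} -> Bolt = 1*4 = 4, Plate = 1*5 = 5, Shaft = 1*4 = 4.
Iteration 2: components of {Bolt,Plate,Shaft} -> Housing = 4*3 = 12.
Iteration 3: components of {Housing} -> Arm = 12*1 = 12.
Iteration 4: no further components; recursion stops.
qty values: 1, 4, 5, 4, 12, 12; the maximum is 12.

12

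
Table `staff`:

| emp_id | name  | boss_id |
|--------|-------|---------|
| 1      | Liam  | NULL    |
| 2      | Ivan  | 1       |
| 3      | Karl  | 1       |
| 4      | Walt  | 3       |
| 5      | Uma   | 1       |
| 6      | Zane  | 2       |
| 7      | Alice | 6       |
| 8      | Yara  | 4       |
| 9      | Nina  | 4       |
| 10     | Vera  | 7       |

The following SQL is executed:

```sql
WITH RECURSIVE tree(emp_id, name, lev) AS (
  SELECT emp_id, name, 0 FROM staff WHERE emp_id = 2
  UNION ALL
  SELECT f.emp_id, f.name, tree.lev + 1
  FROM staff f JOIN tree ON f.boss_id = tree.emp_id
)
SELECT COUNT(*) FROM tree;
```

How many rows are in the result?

Base: emp_id=2 (Ivan) at lev 0.
Iteration 1: rows with boss_id in {2} -> Zane (id 6, lev 1).
Iteration 2: rows with boss_id in {6} -> Alice (id 7, lev 2).
Iteration 3: rows with boss_id in {7} -> Vera (id 10, lev 3).
Iteration 4: no rows with boss_id in {10}; recursion stops.
Total rows emitted: 4.

4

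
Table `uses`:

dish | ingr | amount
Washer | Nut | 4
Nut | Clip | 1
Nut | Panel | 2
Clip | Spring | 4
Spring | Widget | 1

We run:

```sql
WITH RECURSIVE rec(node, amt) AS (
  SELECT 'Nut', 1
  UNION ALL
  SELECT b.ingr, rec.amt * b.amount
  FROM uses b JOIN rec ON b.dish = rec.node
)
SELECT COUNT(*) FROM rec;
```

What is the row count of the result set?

5

Base: (Nut, amt=1).
Iteration 1: components of {Nut} -> Clip = 1*1 = 1, Panel = 1*2 = 2.
Iteration 2: components of {Clip,Panel} -> Spring = 1*4 = 4.
Iteration 3: components of {Spring} -> Widget = 4*1 = 4.
Iteration 4: no further components; recursion stops.
Total rows emitted: 5.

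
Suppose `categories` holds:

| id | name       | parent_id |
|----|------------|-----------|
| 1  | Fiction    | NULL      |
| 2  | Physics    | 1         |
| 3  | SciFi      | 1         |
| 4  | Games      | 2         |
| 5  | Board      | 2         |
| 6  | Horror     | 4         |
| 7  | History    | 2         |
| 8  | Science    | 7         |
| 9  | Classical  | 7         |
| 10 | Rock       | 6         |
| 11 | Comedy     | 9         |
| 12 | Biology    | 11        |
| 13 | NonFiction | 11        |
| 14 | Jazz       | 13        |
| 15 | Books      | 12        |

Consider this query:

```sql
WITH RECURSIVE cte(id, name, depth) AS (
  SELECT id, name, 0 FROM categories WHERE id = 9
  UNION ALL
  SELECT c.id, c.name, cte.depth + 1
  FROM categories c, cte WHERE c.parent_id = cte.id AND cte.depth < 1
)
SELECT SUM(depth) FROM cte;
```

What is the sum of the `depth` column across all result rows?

Base: id=9 (Classical) at depth 0.
Iteration 1: rows with parent_id in {9} -> Comedy (id 11, depth 1).
Iteration 2: depth < 1 fails for all current rows; recursion stops.
SUM(depth) = 0 + 1 = 1.

1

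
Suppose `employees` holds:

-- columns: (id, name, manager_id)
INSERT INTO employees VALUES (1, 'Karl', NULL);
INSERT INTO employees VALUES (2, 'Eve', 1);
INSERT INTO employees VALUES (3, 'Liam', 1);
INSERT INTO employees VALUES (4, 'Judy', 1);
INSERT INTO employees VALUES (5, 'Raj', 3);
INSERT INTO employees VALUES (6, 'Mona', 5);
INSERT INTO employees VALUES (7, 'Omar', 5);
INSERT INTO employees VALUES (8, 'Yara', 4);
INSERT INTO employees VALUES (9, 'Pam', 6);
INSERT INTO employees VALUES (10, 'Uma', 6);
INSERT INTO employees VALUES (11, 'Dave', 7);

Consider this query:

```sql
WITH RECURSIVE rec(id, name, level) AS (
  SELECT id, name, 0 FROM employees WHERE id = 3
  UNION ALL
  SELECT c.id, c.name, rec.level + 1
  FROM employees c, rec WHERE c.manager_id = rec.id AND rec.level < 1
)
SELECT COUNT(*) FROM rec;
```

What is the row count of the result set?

2

Base: id=3 (Liam) at level 0.
Iteration 1: rows with manager_id in {3} -> Raj (id 5, level 1).
Iteration 2: level < 1 fails for all current rows; recursion stops.
Total rows emitted: 2.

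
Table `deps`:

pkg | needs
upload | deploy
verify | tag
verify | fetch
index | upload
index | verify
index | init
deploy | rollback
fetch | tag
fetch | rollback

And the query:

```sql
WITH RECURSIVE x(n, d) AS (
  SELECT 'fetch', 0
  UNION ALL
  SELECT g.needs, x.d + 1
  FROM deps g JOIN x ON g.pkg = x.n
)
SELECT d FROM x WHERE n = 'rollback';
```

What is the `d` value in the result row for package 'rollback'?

Base: (fetch, d=0).
Iteration 1: edges from {fetch} -> (rollback, d=1), (tag, d=1).
Iteration 2: no outgoing edges from {rollback,tag}; recursion stops.

1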